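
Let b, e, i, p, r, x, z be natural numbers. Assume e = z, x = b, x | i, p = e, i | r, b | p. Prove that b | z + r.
From p = e and e = z, p = z. b | p, so b | z. Since x = b and x | i, b | i. i | r, so b | r. From b | z, b | z + r.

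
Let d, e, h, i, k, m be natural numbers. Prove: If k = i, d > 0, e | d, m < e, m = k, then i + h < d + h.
m = k and k = i, hence m = i. Because m < e, i < e. e | d and d > 0, hence e ≤ d. From i < e, i < d. Then i + h < d + h.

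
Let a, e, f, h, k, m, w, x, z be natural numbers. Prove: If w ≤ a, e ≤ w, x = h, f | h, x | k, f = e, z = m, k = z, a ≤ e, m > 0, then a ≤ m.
From e ≤ w and w ≤ a, e ≤ a. a ≤ e, so e = a. x = h and x | k, so h | k. f | h, so f | k. Since f = e, e | k. Since k = z, e | z. Since z = m, e | m. From m > 0, e ≤ m. From e = a, a ≤ m.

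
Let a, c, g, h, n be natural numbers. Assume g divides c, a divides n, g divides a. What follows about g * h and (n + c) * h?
g * h divides (n + c) * h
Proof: g divides a and a divides n, so g divides n. Because g divides c, g divides n + c. Then g * h divides (n + c) * h.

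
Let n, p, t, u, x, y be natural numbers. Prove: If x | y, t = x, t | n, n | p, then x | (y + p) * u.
t | n and n | p, thus t | p. Since t = x, x | p. x | y, so x | y + p. Then x | (y + p) * u.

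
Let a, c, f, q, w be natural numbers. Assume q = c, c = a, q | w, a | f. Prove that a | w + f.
Because q = c and c = a, q = a. q | w, so a | w. Since a | f, a | w + f.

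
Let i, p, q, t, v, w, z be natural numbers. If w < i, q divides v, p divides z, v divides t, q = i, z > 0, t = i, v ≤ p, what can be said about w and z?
w < z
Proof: q = i and q divides v, thus i divides v. From t = i and v divides t, v divides i. i divides v, so i = v. Since w < i, w < v. Since v ≤ p, w < p. Because p divides z and z > 0, p ≤ z. w < p, so w < z.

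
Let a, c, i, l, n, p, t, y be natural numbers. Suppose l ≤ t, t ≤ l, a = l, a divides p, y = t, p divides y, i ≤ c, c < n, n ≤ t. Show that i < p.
l ≤ t and t ≤ l, hence l = t. a = l and a divides p, thus l divides p. Since l = t, t divides p. y = t and p divides y, therefore p divides t. t divides p, so t = p. i ≤ c and c < n, so i < n. Because n ≤ t, i < t. t = p, so i < p.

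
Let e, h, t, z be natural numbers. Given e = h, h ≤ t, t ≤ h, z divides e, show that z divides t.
h ≤ t and t ≤ h, thus h = t. Since e = h, e = t. Since z divides e, z divides t.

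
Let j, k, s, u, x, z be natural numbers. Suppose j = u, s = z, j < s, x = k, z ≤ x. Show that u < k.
s = z and j < s, thus j < z. x = k and z ≤ x, therefore z ≤ k. Since j < z, j < k. Since j = u, u < k.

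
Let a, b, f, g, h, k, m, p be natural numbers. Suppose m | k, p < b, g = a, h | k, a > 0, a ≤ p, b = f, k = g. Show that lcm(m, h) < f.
From k = g and g = a, k = a. Since m | k and h | k, lcm(m, h) | k. Since k = a, lcm(m, h) | a. Because a > 0, lcm(m, h) ≤ a. From b = f and p < b, p < f. a ≤ p, so a < f. Since lcm(m, h) ≤ a, lcm(m, h) < f.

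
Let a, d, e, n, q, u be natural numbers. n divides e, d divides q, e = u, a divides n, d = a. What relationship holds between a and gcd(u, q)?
a divides gcd(u, q)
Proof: e = u and n divides e, therefore n divides u. Since a divides n, a divides u. d = a and d divides q, therefore a divides q. Since a divides u, a divides gcd(u, q).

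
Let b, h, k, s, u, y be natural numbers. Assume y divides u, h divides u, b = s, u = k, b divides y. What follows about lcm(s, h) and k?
lcm(s, h) divides k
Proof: Because b divides y and y divides u, b divides u. b = s, so s divides u. h divides u, so lcm(s, h) divides u. From u = k, lcm(s, h) divides k.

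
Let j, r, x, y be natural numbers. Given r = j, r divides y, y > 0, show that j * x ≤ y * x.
r divides y and y > 0, thus r ≤ y. Since r = j, j ≤ y. By multiplying by a non-negative, j * x ≤ y * x.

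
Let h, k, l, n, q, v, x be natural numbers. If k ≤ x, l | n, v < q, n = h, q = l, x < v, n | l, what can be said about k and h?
k < h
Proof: l | n and n | l, therefore l = n. Since n = h, l = h. Because k ≤ x and x < v, k < v. q = l and v < q, hence v < l. Since k < v, k < l. Since l = h, k < h.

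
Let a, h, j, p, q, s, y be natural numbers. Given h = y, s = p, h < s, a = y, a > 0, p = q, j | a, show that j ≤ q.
j | a and a > 0, thus j ≤ a. a = y, so j ≤ y. Because s = p and p = q, s = q. h = y and h < s, hence y < s. Since s = q, y < q. j ≤ y, so j < q. Then j ≤ q.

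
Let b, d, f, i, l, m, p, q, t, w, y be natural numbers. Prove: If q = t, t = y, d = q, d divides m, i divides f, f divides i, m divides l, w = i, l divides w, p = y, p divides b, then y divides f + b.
Since q = t and t = y, q = y. d = q and d divides m, therefore q divides m. q = y, so y divides m. i divides f and f divides i, so i = f. Since w = i and l divides w, l divides i. From m divides l, m divides i. Because i = f, m divides f. Since y divides m, y divides f. p = y and p divides b, therefore y divides b. y divides f, so y divides f + b.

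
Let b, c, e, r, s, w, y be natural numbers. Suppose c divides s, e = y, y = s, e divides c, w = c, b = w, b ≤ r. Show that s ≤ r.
e = y and y = s, thus e = s. e divides c, so s divides c. Since c divides s, c = s. b = w and b ≤ r, thus w ≤ r. w = c, so c ≤ r. Since c = s, s ≤ r.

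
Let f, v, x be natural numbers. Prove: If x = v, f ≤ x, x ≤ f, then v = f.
Since f ≤ x and x ≤ f, f = x. x = v, so f = v. Then v = f.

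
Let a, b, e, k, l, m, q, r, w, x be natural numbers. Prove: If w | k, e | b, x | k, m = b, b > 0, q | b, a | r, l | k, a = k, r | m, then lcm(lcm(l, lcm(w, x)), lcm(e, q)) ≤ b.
w | k and x | k, hence lcm(w, x) | k. l | k, so lcm(l, lcm(w, x)) | k. a | r and r | m, hence a | m. Since m = b, a | b. a = k, so k | b. Since lcm(l, lcm(w, x)) | k, lcm(l, lcm(w, x)) | b. Since e | b and q | b, lcm(e, q) | b. Since lcm(l, lcm(w, x)) | b, lcm(lcm(l, lcm(w, x)), lcm(e, q)) | b. Since b > 0, lcm(lcm(l, lcm(w, x)), lcm(e, q)) ≤ b.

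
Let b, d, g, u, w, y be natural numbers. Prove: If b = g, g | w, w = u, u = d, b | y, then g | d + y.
w = u and u = d, hence w = d. Since g | w, g | d. Because b = g and b | y, g | y. Since g | d, g | d + y.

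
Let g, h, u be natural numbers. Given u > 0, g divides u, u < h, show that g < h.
g divides u and u > 0, hence g ≤ u. Since u < h, g < h.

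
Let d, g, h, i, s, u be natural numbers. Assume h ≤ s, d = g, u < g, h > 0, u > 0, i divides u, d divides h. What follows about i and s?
i < s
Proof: i divides u and u > 0, therefore i ≤ u. d divides h and h > 0, therefore d ≤ h. h ≤ s, so d ≤ s. d = g, so g ≤ s. u < g, so u < s. Since i ≤ u, i < s.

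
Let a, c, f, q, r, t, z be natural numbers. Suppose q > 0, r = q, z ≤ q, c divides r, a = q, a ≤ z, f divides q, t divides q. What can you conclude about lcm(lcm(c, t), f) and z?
lcm(lcm(c, t), f) ≤ z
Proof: a = q and a ≤ z, hence q ≤ z. Since z ≤ q, q = z. Since r = q and c divides r, c divides q. Since t divides q, lcm(c, t) divides q. f divides q, so lcm(lcm(c, t), f) divides q. q > 0, so lcm(lcm(c, t), f) ≤ q. q = z, so lcm(lcm(c, t), f) ≤ z.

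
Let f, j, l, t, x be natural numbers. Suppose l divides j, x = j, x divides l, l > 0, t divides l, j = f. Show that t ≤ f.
Because x = j and x divides l, j divides l. l divides j, so l = j. Since j = f, l = f. t divides l and l > 0, so t ≤ l. Since l = f, t ≤ f.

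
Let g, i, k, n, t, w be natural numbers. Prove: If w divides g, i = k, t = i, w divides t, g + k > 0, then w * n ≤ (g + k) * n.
t = i and i = k, thus t = k. w divides t, so w divides k. Since w divides g, w divides g + k. Since g + k > 0, w ≤ g + k. By multiplying by a non-negative, w * n ≤ (g + k) * n.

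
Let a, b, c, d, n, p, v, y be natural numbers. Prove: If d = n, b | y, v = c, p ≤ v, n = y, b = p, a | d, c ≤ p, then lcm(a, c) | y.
Since d = n and n = y, d = y. a | d, so a | y. v = c and p ≤ v, therefore p ≤ c. c ≤ p, so p = c. Because b = p and b | y, p | y. From p = c, c | y. a | y, so lcm(a, c) | y.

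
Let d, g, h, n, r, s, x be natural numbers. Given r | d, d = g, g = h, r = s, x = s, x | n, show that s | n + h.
x = s and x | n, thus s | n. From d = g and g = h, d = h. r = s and r | d, hence s | d. d = h, so s | h. s | n, so s | n + h.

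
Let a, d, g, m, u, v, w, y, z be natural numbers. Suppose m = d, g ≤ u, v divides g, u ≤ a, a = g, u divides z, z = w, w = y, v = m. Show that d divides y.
Because z = w and w = y, z = y. a = g and u ≤ a, thus u ≤ g. Because g ≤ u, g = u. Since v divides g, v divides u. From u divides z, v divides z. z = y, so v divides y. v = m, so m divides y. m = d, so d divides y.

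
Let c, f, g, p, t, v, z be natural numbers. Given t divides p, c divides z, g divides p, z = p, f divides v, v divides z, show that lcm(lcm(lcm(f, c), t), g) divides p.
f divides v and v divides z, therefore f divides z. Since c divides z, lcm(f, c) divides z. Since z = p, lcm(f, c) divides p. t divides p, so lcm(lcm(f, c), t) divides p. Since g divides p, lcm(lcm(lcm(f, c), t), g) divides p.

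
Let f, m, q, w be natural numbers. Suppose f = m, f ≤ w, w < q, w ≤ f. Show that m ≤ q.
w ≤ f and f ≤ w, therefore w = f. f = m, so w = m. Since w < q, m < q. Then m ≤ q.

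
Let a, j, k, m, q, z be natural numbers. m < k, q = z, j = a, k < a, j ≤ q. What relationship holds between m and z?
m < z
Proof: m < k and k < a, hence m < a. Because j = a and j ≤ q, a ≤ q. q = z, so a ≤ z. Since m < a, m < z.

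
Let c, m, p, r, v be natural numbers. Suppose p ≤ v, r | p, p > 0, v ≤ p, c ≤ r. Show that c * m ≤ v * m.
From p ≤ v and v ≤ p, p = v. Since r | p and p > 0, r ≤ p. p = v, so r ≤ v. Since c ≤ r, c ≤ v. Then c * m ≤ v * m.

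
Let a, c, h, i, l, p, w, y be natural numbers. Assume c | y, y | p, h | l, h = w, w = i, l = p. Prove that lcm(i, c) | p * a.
Since h = w and h | l, w | l. Since l = p, w | p. From w = i, i | p. c | y and y | p, therefore c | p. Since i | p, lcm(i, c) | p. Then lcm(i, c) | p * a.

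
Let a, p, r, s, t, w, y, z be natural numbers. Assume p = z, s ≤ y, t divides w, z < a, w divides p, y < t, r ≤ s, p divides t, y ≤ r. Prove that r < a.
From r ≤ s and s ≤ y, r ≤ y. y ≤ r, so y = r. t divides w and w divides p, therefore t divides p. Since p divides t, t = p. y < t, so y < p. p = z, so y < z. Since z < a, y < a. Because y = r, r < a.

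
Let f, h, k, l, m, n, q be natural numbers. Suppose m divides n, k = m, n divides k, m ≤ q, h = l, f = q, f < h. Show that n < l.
From k = m and n divides k, n divides m. Because m divides n, m = n. m ≤ q, so n ≤ q. From f = q and f < h, q < h. Since h = l, q < l. Since n ≤ q, n < l.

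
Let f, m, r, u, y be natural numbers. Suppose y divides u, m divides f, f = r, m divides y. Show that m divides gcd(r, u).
Because f = r and m divides f, m divides r. Because m divides y and y divides u, m divides u. From m divides r, m divides gcd(r, u).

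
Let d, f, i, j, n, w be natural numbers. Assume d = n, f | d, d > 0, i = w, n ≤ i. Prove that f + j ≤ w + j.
From f | d and d > 0, f ≤ d. Since d = n, f ≤ n. Because i = w and n ≤ i, n ≤ w. Since f ≤ n, f ≤ w. Then f + j ≤ w + j.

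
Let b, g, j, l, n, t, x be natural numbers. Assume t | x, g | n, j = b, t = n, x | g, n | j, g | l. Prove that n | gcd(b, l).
j = b and n | j, hence n | b. From t = n and t | x, n | x. Since x | g, n | g. Since g | n, g = n. g | l, so n | l. n | b, so n | gcd(b, l).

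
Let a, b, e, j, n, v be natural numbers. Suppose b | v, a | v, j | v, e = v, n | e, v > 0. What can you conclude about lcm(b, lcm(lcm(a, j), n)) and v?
lcm(b, lcm(lcm(a, j), n)) ≤ v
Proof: a | v and j | v, thus lcm(a, j) | v. From e = v and n | e, n | v. Since lcm(a, j) | v, lcm(lcm(a, j), n) | v. Since b | v, lcm(b, lcm(lcm(a, j), n)) | v. From v > 0, lcm(b, lcm(lcm(a, j), n)) ≤ v.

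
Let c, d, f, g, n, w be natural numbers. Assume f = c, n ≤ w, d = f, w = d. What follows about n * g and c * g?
n * g ≤ c * g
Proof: w = d and d = f, so w = f. f = c, so w = c. n ≤ w, so n ≤ c. Then n * g ≤ c * g.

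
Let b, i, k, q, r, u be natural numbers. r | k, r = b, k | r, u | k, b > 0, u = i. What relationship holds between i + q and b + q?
i + q ≤ b + q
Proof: k | r and r | k, therefore k = r. Since u | k, u | r. Since r = b, u | b. Since u = i, i | b. b > 0, so i ≤ b. Then i + q ≤ b + q.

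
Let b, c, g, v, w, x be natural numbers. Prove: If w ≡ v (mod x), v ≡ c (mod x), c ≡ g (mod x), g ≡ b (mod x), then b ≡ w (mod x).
w ≡ v (mod x) and v ≡ c (mod x), therefore w ≡ c (mod x). Since c ≡ g (mod x), w ≡ g (mod x). Since g ≡ b (mod x), w ≡ b (mod x). Then b ≡ w (mod x).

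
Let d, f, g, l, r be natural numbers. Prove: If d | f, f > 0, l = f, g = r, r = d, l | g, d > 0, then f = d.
d | f and f > 0, hence d ≤ f. g = r and r = d, hence g = d. l | g, so l | d. d > 0, so l ≤ d. l = f, so f ≤ d. Since d ≤ f, d = f. Then f = d.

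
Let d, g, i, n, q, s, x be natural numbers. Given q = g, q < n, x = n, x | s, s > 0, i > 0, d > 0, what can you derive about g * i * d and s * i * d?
g * i * d < s * i * d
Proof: Because q = g and q < n, g < n. x | s and s > 0, so x ≤ s. From x = n, n ≤ s. g < n, so g < s. Since i > 0, g * i < s * i. Because d > 0, g * i * d < s * i * d.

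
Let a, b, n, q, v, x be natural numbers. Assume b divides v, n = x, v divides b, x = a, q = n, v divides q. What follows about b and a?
b divides a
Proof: Since v divides b and b divides v, v = b. Because q = n and n = x, q = x. v divides q, so v divides x. x = a, so v divides a. Since v = b, b divides a.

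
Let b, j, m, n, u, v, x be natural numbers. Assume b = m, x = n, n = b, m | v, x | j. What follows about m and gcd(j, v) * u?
m | gcd(j, v) * u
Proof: From x = n and n = b, x = b. b = m, so x = m. Since x | j, m | j. From m | v, m | gcd(j, v). Then m | gcd(j, v) * u.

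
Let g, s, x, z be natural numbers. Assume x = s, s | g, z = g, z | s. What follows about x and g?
x = g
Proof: z = g and z | s, hence g | s. Since s | g, s = g. Since x = s, x = g.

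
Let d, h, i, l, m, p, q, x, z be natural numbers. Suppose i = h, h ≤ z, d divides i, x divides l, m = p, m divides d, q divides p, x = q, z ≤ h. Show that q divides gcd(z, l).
Because h ≤ z and z ≤ h, h = z. m = p and m divides d, thus p divides d. q divides p, so q divides d. From i = h and d divides i, d divides h. Since q divides d, q divides h. h = z, so q divides z. Since x = q and x divides l, q divides l. Since q divides z, q divides gcd(z, l).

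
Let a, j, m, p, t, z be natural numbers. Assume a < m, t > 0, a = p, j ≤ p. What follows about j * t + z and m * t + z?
j * t + z < m * t + z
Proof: Since a = p and a < m, p < m. j ≤ p, so j < m. Since t > 0, j * t < m * t. Then j * t + z < m * t + z.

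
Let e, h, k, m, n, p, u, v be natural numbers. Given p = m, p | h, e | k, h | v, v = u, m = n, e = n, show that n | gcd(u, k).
p = m and m = n, thus p = n. From p | h and h | v, p | v. v = u, so p | u. Since p = n, n | u. Since e = n and e | k, n | k. Since n | u, n | gcd(u, k).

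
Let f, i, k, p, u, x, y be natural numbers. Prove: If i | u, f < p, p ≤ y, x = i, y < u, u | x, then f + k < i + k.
x = i and u | x, hence u | i. Since i | u, u = i. p ≤ y and y < u, hence p < u. f < p, so f < u. Since u = i, f < i. Then f + k < i + k.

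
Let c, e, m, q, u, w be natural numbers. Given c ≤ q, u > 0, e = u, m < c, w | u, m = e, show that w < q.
w | u and u > 0, so w ≤ u. m < c and c ≤ q, hence m < q. m = e, so e < q. e = u, so u < q. w ≤ u, so w < q.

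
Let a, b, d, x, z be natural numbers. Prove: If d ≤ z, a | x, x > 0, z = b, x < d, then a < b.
Since a | x and x > 0, a ≤ x. From z = b and d ≤ z, d ≤ b. x < d, so x < b. Since a ≤ x, a < b.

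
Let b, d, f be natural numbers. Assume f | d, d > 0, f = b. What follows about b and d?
b ≤ d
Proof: f | d and d > 0, therefore f ≤ d. f = b, so b ≤ d.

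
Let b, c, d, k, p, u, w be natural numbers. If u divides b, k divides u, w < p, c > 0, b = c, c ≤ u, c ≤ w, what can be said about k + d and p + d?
k + d < p + d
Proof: Because b = c and u divides b, u divides c. Since c > 0, u ≤ c. c ≤ u, so u = c. Since k divides u, k divides c. Since c > 0, k ≤ c. c ≤ w and w < p, so c < p. Since k ≤ c, k < p. Then k + d < p + d.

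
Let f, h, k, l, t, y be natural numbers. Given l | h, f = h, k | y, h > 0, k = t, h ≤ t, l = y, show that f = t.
Since l = y and l | h, y | h. Since k | y, k | h. Since k = t, t | h. h > 0, so t ≤ h. Since h ≤ t, h = t. f = h, so f = t.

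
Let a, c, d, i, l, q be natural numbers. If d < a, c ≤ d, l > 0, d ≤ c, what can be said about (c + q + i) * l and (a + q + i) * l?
(c + q + i) * l < (a + q + i) * l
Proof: Since d ≤ c and c ≤ d, d = c. d < a, so c < a. Then c + q < a + q. Then c + q + i < a + q + i. Combined with l > 0, by multiplying by a positive, (c + q + i) * l < (a + q + i) * l.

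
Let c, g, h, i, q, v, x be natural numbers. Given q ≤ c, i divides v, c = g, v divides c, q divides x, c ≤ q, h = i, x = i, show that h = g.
i divides v and v divides c, thus i divides c. Since q ≤ c and c ≤ q, q = c. q divides x, so c divides x. From x = i, c divides i. i divides c, so i = c. From h = i, h = c. Since c = g, h = g.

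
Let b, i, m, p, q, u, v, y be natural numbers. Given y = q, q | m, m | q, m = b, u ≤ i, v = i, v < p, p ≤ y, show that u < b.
q | m and m | q, thus q = m. Since y = q, y = m. Since m = b, y = b. Because v < p and p ≤ y, v < y. Since v = i, i < y. Since u ≤ i, u < y. y = b, so u < b.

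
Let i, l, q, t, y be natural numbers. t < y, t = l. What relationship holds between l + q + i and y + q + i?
l + q + i < y + q + i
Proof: Because t = l and t < y, l < y. Then l + q < y + q. Then l + q + i < y + q + i.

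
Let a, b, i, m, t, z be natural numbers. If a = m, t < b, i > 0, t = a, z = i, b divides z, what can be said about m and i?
m < i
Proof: z = i and b divides z, so b divides i. Since i > 0, b ≤ i. From t < b, t < i. Since t = a, a < i. Since a = m, m < i.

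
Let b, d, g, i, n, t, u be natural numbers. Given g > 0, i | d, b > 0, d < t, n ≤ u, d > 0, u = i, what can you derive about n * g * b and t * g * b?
n * g * b < t * g * b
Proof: u = i and n ≤ u, therefore n ≤ i. i | d and d > 0, therefore i ≤ d. Since n ≤ i, n ≤ d. Since d < t, n < t. g > 0, so n * g < t * g. Since b > 0, n * g * b < t * g * b.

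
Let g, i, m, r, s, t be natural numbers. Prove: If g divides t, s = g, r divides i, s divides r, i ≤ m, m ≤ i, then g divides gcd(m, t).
Because i ≤ m and m ≤ i, i = m. From s divides r and r divides i, s divides i. Since i = m, s divides m. s = g, so g divides m. Since g divides t, g divides gcd(m, t).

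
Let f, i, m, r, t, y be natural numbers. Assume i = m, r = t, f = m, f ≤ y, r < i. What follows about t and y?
t < y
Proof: From i = m and r < i, r < m. Since r = t, t < m. f = m and f ≤ y, so m ≤ y. From t < m, t < y.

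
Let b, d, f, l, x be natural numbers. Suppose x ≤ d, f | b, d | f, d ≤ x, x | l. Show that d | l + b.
Since x ≤ d and d ≤ x, x = d. x | l, so d | l. Because d | f and f | b, d | b. Since d | l, d | l + b.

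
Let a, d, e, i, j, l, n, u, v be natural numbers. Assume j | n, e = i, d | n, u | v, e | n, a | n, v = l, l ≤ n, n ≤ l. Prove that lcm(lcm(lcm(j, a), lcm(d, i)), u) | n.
j | n and a | n, so lcm(j, a) | n. e = i and e | n, thus i | n. Since d | n, lcm(d, i) | n. From lcm(j, a) | n, lcm(lcm(j, a), lcm(d, i)) | n. l ≤ n and n ≤ l, so l = n. v = l, so v = n. Since u | v, u | n. Since lcm(lcm(j, a), lcm(d, i)) | n, lcm(lcm(lcm(j, a), lcm(d, i)), u) | n.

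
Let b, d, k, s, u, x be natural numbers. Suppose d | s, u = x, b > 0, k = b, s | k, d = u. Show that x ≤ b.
d | s and s | k, thus d | k. k = b, so d | b. Since d = u, u | b. Since u = x, x | b. Since b > 0, x ≤ b.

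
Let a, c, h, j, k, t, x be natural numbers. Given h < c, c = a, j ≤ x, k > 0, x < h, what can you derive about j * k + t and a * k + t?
j * k + t < a * k + t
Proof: x < h and h < c, so x < c. Since j ≤ x, j < c. c = a, so j < a. Combining with k > 0, by multiplying by a positive, j * k < a * k. Then j * k + t < a * k + t.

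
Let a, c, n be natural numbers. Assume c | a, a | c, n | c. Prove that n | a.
c | a and a | c, so c = a. Since n | c, n | a.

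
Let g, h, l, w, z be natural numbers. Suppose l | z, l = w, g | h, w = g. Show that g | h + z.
Since l = w and w = g, l = g. l | z, so g | z. g | h, so g | h + z.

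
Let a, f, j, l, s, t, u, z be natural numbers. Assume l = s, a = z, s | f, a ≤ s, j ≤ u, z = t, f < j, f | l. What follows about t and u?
t < u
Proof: a = z and z = t, thus a = t. a ≤ s, so t ≤ s. l = s and f | l, so f | s. s | f, so f = s. Because f < j and j ≤ u, f < u. f = s, so s < u. Since t ≤ s, t < u.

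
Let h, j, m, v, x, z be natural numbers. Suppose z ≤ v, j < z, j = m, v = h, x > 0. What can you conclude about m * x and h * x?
m * x < h * x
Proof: Because j < z and z ≤ v, j < v. Since v = h, j < h. j = m, so m < h. x > 0, so m * x < h * x.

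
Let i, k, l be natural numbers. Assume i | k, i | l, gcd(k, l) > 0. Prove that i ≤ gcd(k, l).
i | k and i | l, hence i | gcd(k, l). gcd(k, l) > 0, so i ≤ gcd(k, l).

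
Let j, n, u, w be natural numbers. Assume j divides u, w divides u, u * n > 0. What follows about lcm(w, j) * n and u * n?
lcm(w, j) * n ≤ u * n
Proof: w divides u and j divides u, thus lcm(w, j) divides u. Then lcm(w, j) * n divides u * n. u * n > 0, so lcm(w, j) * n ≤ u * n.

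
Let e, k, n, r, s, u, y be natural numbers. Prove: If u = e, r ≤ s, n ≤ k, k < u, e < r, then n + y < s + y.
Because n ≤ k and k < u, n < u. u = e, so n < e. e < r and r ≤ s, so e < s. n < e, so n < s. Then n + y < s + y.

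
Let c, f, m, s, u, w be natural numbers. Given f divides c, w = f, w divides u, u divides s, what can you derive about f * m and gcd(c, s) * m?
f * m divides gcd(c, s) * m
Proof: From w divides u and u divides s, w divides s. Because w = f, f divides s. Since f divides c, f divides gcd(c, s). Then f * m divides gcd(c, s) * m.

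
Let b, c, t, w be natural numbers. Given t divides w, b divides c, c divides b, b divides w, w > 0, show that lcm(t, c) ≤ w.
From b divides c and c divides b, b = c. Since b divides w, c divides w. t divides w, so lcm(t, c) divides w. w > 0, so lcm(t, c) ≤ w.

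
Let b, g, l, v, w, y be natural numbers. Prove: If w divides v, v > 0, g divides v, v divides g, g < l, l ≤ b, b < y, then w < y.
From w divides v and v > 0, w ≤ v. g divides v and v divides g, so g = v. From g < l and l ≤ b, g < b. Since b < y, g < y. Since g = v, v < y. w ≤ v, so w < y.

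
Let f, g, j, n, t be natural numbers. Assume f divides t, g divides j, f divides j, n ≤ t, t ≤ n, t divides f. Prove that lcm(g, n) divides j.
f divides t and t divides f, so f = t. t ≤ n and n ≤ t, therefore t = n. f = t, so f = n. Since f divides j, n divides j. Since g divides j, lcm(g, n) divides j.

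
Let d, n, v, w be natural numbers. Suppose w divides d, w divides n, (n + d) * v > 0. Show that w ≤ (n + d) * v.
w divides n and w divides d, so w divides n + d. Then w divides (n + d) * v. Because (n + d) * v > 0, w ≤ (n + d) * v.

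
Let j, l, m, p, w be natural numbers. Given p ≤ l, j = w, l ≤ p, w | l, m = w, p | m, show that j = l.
Since p ≤ l and l ≤ p, p = l. p | m, so l | m. m = w, so l | w. w | l, so w = l. Since j = w, j = l.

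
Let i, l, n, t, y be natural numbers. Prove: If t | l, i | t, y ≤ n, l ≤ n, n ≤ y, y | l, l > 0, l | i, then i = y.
i | t and t | l, therefore i | l. Since l | i, i = l. Because n ≤ y and y ≤ n, n = y. l ≤ n, so l ≤ y. y | l and l > 0, so y ≤ l. l ≤ y, so l = y. i = l, so i = y.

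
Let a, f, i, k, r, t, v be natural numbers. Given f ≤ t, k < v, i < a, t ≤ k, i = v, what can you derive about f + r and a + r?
f + r < a + r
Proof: f ≤ t and t ≤ k, so f ≤ k. k < v, so f < v. i = v and i < a, so v < a. Because f < v, f < a. Then f + r < a + r.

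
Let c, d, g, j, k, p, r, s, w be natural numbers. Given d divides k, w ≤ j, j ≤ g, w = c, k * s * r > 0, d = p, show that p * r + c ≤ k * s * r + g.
From d = p and d divides k, p divides k. Then p divides k * s. Then p * r divides k * s * r. k * s * r > 0, so p * r ≤ k * s * r. w ≤ j and j ≤ g, therefore w ≤ g. w = c, so c ≤ g. Since p * r ≤ k * s * r, p * r + c ≤ k * s * r + g.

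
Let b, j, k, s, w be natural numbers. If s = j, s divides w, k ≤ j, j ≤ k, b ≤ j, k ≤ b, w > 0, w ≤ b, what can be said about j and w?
j = w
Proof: From s divides w and w > 0, s ≤ w. From s = j, j ≤ w. From k ≤ j and j ≤ k, k = j. Since k ≤ b, j ≤ b. Since b ≤ j, b = j. w ≤ b, so w ≤ j. From j ≤ w, j = w.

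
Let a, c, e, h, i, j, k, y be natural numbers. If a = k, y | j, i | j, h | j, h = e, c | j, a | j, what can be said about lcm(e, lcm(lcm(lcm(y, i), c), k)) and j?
lcm(e, lcm(lcm(lcm(y, i), c), k)) | j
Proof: h = e and h | j, therefore e | j. y | j and i | j, thus lcm(y, i) | j. c | j, so lcm(lcm(y, i), c) | j. a = k and a | j, thus k | j. lcm(lcm(y, i), c) | j, so lcm(lcm(lcm(y, i), c), k) | j. Since e | j, lcm(e, lcm(lcm(lcm(y, i), c), k)) | j.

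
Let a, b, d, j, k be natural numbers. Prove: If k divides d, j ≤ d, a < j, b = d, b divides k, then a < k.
b = d and b divides k, therefore d divides k. Since k divides d, d = k. a < j and j ≤ d, so a < d. Since d = k, a < k.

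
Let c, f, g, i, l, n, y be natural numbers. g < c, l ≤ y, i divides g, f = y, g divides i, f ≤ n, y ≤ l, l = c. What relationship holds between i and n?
i < n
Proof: g divides i and i divides g, therefore g = i. From y ≤ l and l ≤ y, y = l. Since f = y, f = l. Because f ≤ n, l ≤ n. Since l = c, c ≤ n. Since g < c, g < n. g = i, so i < n.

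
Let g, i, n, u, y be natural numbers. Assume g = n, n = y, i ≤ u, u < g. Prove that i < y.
Because g = n and n = y, g = y. i ≤ u and u < g, hence i < g. g = y, so i < y.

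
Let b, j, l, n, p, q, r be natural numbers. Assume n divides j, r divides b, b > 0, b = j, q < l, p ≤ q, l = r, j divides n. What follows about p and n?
p < n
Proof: Because j divides n and n divides j, j = n. Since b = j, b = n. p ≤ q and q < l, so p < l. Since l = r, p < r. From r divides b and b > 0, r ≤ b. p < r, so p < b. Since b = n, p < n.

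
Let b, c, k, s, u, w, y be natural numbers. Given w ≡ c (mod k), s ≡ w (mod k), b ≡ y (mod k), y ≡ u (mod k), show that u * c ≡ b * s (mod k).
Because b ≡ y (mod k) and y ≡ u (mod k), b ≡ u (mod k). s ≡ w (mod k) and w ≡ c (mod k), hence s ≡ c (mod k). Since b ≡ u (mod k), b * s ≡ u * c (mod k). Then u * c ≡ b * s (mod k).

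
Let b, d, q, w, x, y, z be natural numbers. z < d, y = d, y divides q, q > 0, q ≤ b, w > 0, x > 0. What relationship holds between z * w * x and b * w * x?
z * w * x < b * w * x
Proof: y divides q and q > 0, hence y ≤ q. q ≤ b, so y ≤ b. Since y = d, d ≤ b. z < d, so z < b. Because w > 0, by multiplying by a positive, z * w < b * w. Since x > 0, by multiplying by a positive, z * w * x < b * w * x.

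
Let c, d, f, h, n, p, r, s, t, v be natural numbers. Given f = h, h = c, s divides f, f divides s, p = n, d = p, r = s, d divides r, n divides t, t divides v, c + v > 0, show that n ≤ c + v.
f = h and h = c, so f = c. Because s divides f and f divides s, s = f. r = s and d divides r, thus d divides s. Since d = p, p divides s. Since p = n, n divides s. s = f, so n divides f. f = c, so n divides c. n divides t and t divides v, hence n divides v. Since n divides c, n divides c + v. Since c + v > 0, n ≤ c + v.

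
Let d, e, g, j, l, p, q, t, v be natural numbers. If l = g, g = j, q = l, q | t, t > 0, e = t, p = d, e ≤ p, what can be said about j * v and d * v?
j * v ≤ d * v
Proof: l = g and g = j, thus l = j. Because q = l and q | t, l | t. Since t > 0, l ≤ t. From p = d and e ≤ p, e ≤ d. Since e = t, t ≤ d. l ≤ t, so l ≤ d. Since l = j, j ≤ d. Then j * v ≤ d * v.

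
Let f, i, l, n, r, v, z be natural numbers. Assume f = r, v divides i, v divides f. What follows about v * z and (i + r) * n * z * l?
v * z divides (i + r) * n * z * l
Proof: f = r and v divides f, hence v divides r. v divides i, so v divides i + r. Then v divides (i + r) * n. Then v * z divides (i + r) * n * z. Then v * z divides (i + r) * n * z * l.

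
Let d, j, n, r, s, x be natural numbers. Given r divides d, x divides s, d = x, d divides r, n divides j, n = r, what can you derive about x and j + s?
x divides j + s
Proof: From r divides d and d divides r, r = d. Since n = r, n = d. Since n divides j, d divides j. Since d = x, x divides j. x divides s, so x divides j + s.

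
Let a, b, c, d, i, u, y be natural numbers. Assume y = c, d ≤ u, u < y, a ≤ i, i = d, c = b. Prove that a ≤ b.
Because i = d and a ≤ i, a ≤ d. From y = c and c = b, y = b. Since u < y, u < b. Since d ≤ u, d < b. From a ≤ d, a < b. Then a ≤ b.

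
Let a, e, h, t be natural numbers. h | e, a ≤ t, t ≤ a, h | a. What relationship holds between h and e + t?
h | e + t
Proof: a ≤ t and t ≤ a, so a = t. Because h | a, h | t. h | e, so h | e + t.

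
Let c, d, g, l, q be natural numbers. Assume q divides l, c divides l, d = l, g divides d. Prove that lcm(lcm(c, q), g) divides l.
c divides l and q divides l, hence lcm(c, q) divides l. d = l and g divides d, thus g divides l. Since lcm(c, q) divides l, lcm(lcm(c, q), g) divides l.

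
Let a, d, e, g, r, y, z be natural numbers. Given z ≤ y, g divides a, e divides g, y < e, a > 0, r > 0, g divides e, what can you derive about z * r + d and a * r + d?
z * r + d < a * r + d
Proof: z ≤ y and y < e, therefore z < e. g divides e and e divides g, therefore g = e. g divides a and a > 0, hence g ≤ a. g = e, so e ≤ a. z < e, so z < a. From r > 0, by multiplying by a positive, z * r < a * r. Then z * r + d < a * r + d.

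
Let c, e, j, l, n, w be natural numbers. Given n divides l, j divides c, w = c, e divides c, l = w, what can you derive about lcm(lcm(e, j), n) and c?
lcm(lcm(e, j), n) divides c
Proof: e divides c and j divides c, so lcm(e, j) divides c. Because l = w and w = c, l = c. n divides l, so n divides c. lcm(e, j) divides c, so lcm(lcm(e, j), n) divides c.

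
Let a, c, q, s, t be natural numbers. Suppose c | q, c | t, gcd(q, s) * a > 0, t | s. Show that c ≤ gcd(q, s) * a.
From c | t and t | s, c | s. Since c | q, c | gcd(q, s). Then c | gcd(q, s) * a. Since gcd(q, s) * a > 0, c ≤ gcd(q, s) * a.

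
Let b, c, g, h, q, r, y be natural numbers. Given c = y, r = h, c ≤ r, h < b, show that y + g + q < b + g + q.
r = h and c ≤ r, therefore c ≤ h. From c = y, y ≤ h. Since h < b, y < b. Then y + g < b + g. Then y + g + q < b + g + q.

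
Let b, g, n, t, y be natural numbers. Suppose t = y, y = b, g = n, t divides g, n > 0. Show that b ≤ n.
From t = y and y = b, t = b. g = n and t divides g, thus t divides n. From t = b, b divides n. Since n > 0, b ≤ n.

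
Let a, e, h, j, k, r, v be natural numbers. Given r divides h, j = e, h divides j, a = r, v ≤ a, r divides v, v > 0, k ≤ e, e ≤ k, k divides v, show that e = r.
Since j = e and h divides j, h divides e. Since r divides h, r divides e. a = r and v ≤ a, so v ≤ r. From r divides v and v > 0, r ≤ v. Since v ≤ r, v = r. From k ≤ e and e ≤ k, k = e. k divides v, so e divides v. v = r, so e divides r. Since r divides e, r = e. Then e = r.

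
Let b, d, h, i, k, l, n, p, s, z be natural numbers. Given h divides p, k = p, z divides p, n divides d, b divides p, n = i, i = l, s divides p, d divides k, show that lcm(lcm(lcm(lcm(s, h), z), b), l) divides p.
Because s divides p and h divides p, lcm(s, h) divides p. Since z divides p, lcm(lcm(s, h), z) divides p. Since b divides p, lcm(lcm(lcm(s, h), z), b) divides p. n = i and n divides d, thus i divides d. Since i = l, l divides d. Since k = p and d divides k, d divides p. l divides d, so l divides p. lcm(lcm(lcm(s, h), z), b) divides p, so lcm(lcm(lcm(lcm(s, h), z), b), l) divides p.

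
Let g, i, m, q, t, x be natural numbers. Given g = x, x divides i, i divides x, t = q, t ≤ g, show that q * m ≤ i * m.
x divides i and i divides x, so x = i. Since g = x, g = i. t = q and t ≤ g, therefore q ≤ g. Since g = i, q ≤ i. By multiplying by a non-negative, q * m ≤ i * m.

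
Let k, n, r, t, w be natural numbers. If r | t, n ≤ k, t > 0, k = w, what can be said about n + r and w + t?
n + r ≤ w + t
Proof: k = w and n ≤ k, thus n ≤ w. r | t and t > 0, so r ≤ t. Since n ≤ w, n + r ≤ w + t.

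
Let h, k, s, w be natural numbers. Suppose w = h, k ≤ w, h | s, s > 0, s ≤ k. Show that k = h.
w = h and k ≤ w, so k ≤ h. h | s and s > 0, therefore h ≤ s. s ≤ k, so h ≤ k. Since k ≤ h, k = h.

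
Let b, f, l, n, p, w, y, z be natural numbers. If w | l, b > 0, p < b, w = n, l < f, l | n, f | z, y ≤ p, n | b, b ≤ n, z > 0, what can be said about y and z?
y < z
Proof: n | b and b > 0, hence n ≤ b. From b ≤ n, b = n. Since w = n and w | l, n | l. l | n, so n = l. From b = n, b = l. From y ≤ p and p < b, y < b. b = l, so y < l. f | z and z > 0, hence f ≤ z. Since l < f, l < z. Since y < l, y < z.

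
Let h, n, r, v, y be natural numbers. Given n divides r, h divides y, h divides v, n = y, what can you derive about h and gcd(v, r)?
h divides gcd(v, r)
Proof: From n = y and n divides r, y divides r. h divides y, so h divides r. h divides v, so h divides gcd(v, r).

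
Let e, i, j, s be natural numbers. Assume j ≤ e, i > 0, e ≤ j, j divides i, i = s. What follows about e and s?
e ≤ s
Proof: Because j ≤ e and e ≤ j, j = e. j divides i and i > 0, thus j ≤ i. Since j = e, e ≤ i. Because i = s, e ≤ s.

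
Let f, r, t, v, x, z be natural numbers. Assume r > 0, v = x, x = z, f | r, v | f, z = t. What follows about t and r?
t ≤ r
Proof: From x = z and z = t, x = t. v = x and v | f, thus x | f. Since x = t, t | f. f | r, so t | r. Since r > 0, t ≤ r.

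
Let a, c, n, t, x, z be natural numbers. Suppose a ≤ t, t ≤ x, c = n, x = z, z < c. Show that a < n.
a ≤ t and t ≤ x, thus a ≤ x. Because x = z, a ≤ z. c = n and z < c, hence z < n. a ≤ z, so a < n.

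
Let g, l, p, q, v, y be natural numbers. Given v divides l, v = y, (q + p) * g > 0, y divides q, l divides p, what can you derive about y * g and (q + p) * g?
y * g ≤ (q + p) * g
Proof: v divides l and l divides p, hence v divides p. v = y, so y divides p. Since y divides q, y divides q + p. Then y * g divides (q + p) * g. Since (q + p) * g > 0, y * g ≤ (q + p) * g.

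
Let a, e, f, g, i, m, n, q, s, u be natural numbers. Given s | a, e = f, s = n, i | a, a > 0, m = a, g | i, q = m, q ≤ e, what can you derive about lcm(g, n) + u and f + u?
lcm(g, n) + u ≤ f + u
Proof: Since g | i and i | a, g | a. s = n and s | a, hence n | a. Because g | a, lcm(g, n) | a. a > 0, so lcm(g, n) ≤ a. q = m and m = a, thus q = a. e = f and q ≤ e, so q ≤ f. q = a, so a ≤ f. Since lcm(g, n) ≤ a, lcm(g, n) ≤ f. Then lcm(g, n) + u ≤ f + u.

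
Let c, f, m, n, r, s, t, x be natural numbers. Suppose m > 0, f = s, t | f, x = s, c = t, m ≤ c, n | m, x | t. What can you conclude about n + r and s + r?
n + r ≤ s + r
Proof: Since f = s and t | f, t | s. x = s and x | t, thus s | t. Since t | s, t = s. Since c = t, c = s. n | m and m > 0, hence n ≤ m. m ≤ c, so n ≤ c. Because c = s, n ≤ s. Then n + r ≤ s + r.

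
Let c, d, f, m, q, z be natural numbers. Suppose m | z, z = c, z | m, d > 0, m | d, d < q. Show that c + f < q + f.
m | z and z | m, thus m = z. Since z = c, m = c. m | d and d > 0, thus m ≤ d. Since d < q, m < q. m = c, so c < q. Then c + f < q + f.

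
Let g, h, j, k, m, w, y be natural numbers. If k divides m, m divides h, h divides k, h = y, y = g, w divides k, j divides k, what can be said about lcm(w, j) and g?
lcm(w, j) divides g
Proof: From k divides m and m divides h, k divides h. h divides k, so k = h. Since h = y, k = y. y = g, so k = g. w divides k and j divides k, so lcm(w, j) divides k. From k = g, lcm(w, j) divides g.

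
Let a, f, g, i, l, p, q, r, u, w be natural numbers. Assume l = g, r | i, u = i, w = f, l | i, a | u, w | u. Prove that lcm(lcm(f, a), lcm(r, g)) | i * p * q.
w = f and w | u, therefore f | u. a | u, so lcm(f, a) | u. u = i, so lcm(f, a) | i. Because l = g and l | i, g | i. r | i, so lcm(r, g) | i. Since lcm(f, a) | i, lcm(lcm(f, a), lcm(r, g)) | i. Then lcm(lcm(f, a), lcm(r, g)) | i * p. Then lcm(lcm(f, a), lcm(r, g)) | i * p * q.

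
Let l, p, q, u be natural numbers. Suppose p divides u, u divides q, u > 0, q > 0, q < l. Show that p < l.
p divides u and u > 0, so p ≤ u. Because u divides q and q > 0, u ≤ q. From p ≤ u, p ≤ q. Since q < l, p < l.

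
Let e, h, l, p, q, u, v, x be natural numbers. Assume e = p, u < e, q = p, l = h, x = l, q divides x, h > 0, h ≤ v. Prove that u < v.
e = p and u < e, thus u < p. Because x = l and q divides x, q divides l. Since l = h, q divides h. Since q = p, p divides h. Since h > 0, p ≤ h. h ≤ v, so p ≤ v. Since u < p, u < v.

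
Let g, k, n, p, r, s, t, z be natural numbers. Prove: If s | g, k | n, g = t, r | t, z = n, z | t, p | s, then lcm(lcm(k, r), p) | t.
z = n and z | t, thus n | t. Since k | n, k | t. r | t, so lcm(k, r) | t. From g = t and s | g, s | t. Since p | s, p | t. Since lcm(k, r) | t, lcm(lcm(k, r), p) | t.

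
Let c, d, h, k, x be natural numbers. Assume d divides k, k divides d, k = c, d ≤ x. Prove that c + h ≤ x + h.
d divides k and k divides d, so d = k. Since k = c, d = c. d ≤ x, so c ≤ x. Then c + h ≤ x + h.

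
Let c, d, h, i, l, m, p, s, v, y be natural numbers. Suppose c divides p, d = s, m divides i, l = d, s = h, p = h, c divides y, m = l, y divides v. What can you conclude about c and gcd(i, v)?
c divides gcd(i, v)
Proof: Because p = h and c divides p, c divides h. From l = d and d = s, l = s. m = l and m divides i, therefore l divides i. From l = s, s divides i. Since s = h, h divides i. Since c divides h, c divides i. Since c divides y and y divides v, c divides v. c divides i, so c divides gcd(i, v).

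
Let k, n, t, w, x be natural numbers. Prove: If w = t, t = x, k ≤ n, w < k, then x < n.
w = t and t = x, hence w = x. From w < k and k ≤ n, w < n. Since w = x, x < n.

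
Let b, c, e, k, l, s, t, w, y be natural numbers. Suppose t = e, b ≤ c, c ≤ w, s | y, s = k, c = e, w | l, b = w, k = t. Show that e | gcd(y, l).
k = t and t = e, so k = e. s = k and s | y, so k | y. Since k = e, e | y. b = w and b ≤ c, therefore w ≤ c. c ≤ w, so w = c. Since c = e, w = e. w | l, so e | l. Since e | y, e | gcd(y, l).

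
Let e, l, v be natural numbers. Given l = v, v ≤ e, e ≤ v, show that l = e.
Since v ≤ e and e ≤ v, v = e. Because l = v, l = e.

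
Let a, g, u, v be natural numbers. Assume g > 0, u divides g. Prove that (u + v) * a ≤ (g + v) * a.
u divides g and g > 0, therefore u ≤ g. Then u + v ≤ g + v. By multiplying by a non-negative, (u + v) * a ≤ (g + v) * a.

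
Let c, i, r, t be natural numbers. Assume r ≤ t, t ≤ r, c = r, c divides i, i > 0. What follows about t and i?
t ≤ i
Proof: r ≤ t and t ≤ r, thus r = t. c = r and c divides i, thus r divides i. Since i > 0, r ≤ i. r = t, so t ≤ i.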